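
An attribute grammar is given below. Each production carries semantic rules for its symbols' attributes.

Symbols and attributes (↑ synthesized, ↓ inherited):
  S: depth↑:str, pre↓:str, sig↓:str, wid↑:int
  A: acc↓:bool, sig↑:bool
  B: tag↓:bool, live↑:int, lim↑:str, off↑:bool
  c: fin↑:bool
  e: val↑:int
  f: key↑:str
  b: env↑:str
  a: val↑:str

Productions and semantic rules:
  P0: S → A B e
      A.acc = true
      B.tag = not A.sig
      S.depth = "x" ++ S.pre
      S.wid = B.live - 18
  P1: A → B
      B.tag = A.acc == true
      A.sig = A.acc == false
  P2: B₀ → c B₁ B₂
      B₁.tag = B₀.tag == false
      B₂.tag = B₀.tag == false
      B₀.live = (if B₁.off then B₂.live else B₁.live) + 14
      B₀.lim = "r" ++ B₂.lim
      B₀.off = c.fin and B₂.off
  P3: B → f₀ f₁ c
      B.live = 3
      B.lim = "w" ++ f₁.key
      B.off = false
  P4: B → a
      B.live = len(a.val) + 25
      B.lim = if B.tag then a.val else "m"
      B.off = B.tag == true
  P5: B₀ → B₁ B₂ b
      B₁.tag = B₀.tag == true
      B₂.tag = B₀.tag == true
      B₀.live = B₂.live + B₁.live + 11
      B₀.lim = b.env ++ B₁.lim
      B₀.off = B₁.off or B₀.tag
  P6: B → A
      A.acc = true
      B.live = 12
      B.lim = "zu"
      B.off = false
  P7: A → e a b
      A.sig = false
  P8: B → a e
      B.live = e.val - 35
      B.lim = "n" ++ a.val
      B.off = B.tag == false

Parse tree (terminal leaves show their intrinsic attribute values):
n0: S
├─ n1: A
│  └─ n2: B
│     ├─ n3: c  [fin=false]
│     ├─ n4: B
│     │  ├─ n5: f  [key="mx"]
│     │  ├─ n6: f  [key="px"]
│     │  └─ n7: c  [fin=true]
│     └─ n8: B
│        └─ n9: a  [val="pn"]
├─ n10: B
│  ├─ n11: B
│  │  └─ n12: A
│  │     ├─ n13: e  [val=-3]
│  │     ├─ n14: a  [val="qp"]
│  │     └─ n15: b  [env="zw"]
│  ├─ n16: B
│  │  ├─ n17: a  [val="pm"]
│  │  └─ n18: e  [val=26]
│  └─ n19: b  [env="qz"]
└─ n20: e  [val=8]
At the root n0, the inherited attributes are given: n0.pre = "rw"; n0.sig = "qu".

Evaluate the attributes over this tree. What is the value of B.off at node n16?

1. n0.pre = "rw"  [given at root]
2. n0.sig = "qu"  [given at root]
3. n1.acc = true  [true]
4. n2.tag = true  [A.acc == true]
5. n3.fin = false  [terminal]
6. n4.tag = false  [B₀.tag == false]
7. n5.key = "mx"  [terminal]
8. n6.key = "px"  [terminal]
9. n7.fin = true  [terminal]
10. n4.live = 3  [3]
11. n4.lim = "wpx"  ["w" ++ f₁.key]
12. n4.off = false  [false]
13. n8.tag = false  [B₀.tag == false]
14. n9.val = "pn"  [terminal]
15. n8.live = 27  [len(a.val) + 25]
16. n8.lim = "m"  [if B.tag then a.val else "m"]
17. n8.off = false  [B.tag == true]
18. n2.live = 17  [(if B₁.off then B₂.live else B₁.live) + 14]
19. n2.lim = "rm"  ["r" ++ B₂.lim]
20. n2.off = false  [c.fin and B₂.off]
21. n1.sig = false  [A.acc == false]
22. n10.tag = true  [not A.sig]
23. n11.tag = true  [B₀.tag == true]
24. n12.acc = true  [true]
25. n13.val = -3  [terminal]
26. n14.val = "qp"  [terminal]
27. n15.env = "zw"  [terminal]
28. n12.sig = false  [false]
29. n11.live = 12  [12]
30. n11.lim = "zu"  ["zu"]
31. n11.off = false  [false]
32. n16.tag = true  [B₀.tag == true]
33. n17.val = "pm"  [terminal]
34. n18.val = 26  [terminal]
35. n16.live = -9  [e.val - 35]
36. n16.lim = "npm"  ["n" ++ a.val]
37. n16.off = false  [B.tag == false]
38. n19.env = "qz"  [terminal]
39. n10.live = 14  [B₂.live + B₁.live + 11]
40. n10.lim = "qzzu"  [b.env ++ B₁.lim]
41. n10.off = true  [B₁.off or B₀.tag]
42. n20.val = 8  [terminal]
43. n0.depth = "xrw"  ["x" ++ S.pre]
44. n0.wid = -4  [B.live - 18]

false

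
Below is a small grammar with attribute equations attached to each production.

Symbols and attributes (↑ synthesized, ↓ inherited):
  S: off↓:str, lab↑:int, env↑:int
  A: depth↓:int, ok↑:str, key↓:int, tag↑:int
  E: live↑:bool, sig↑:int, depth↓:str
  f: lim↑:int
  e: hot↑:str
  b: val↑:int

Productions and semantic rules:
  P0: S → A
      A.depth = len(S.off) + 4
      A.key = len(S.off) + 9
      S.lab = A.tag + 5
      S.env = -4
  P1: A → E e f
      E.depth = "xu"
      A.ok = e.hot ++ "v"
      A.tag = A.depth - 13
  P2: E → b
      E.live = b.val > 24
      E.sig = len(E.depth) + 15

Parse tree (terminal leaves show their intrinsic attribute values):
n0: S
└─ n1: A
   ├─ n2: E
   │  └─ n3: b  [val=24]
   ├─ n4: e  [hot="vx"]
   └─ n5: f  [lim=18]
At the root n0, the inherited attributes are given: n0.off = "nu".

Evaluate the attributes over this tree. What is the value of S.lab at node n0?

1. n0.off = "nu"  [given at root]
2. n1.depth = 6  [len(S.off) + 4]
3. n1.key = 11  [len(S.off) + 9]
4. n2.depth = "xu"  ["xu"]
5. n3.val = 24  [terminal]
6. n2.live = false  [b.val > 24]
7. n2.sig = 17  [len(E.depth) + 15]
8. n4.hot = "vx"  [terminal]
9. n5.lim = 18  [terminal]
10. n1.ok = "vxv"  [e.hot ++ "v"]
11. n1.tag = -7  [A.depth - 13]
12. n0.lab = -2  [A.tag + 5]
13. n0.env = -4  [-4]

-2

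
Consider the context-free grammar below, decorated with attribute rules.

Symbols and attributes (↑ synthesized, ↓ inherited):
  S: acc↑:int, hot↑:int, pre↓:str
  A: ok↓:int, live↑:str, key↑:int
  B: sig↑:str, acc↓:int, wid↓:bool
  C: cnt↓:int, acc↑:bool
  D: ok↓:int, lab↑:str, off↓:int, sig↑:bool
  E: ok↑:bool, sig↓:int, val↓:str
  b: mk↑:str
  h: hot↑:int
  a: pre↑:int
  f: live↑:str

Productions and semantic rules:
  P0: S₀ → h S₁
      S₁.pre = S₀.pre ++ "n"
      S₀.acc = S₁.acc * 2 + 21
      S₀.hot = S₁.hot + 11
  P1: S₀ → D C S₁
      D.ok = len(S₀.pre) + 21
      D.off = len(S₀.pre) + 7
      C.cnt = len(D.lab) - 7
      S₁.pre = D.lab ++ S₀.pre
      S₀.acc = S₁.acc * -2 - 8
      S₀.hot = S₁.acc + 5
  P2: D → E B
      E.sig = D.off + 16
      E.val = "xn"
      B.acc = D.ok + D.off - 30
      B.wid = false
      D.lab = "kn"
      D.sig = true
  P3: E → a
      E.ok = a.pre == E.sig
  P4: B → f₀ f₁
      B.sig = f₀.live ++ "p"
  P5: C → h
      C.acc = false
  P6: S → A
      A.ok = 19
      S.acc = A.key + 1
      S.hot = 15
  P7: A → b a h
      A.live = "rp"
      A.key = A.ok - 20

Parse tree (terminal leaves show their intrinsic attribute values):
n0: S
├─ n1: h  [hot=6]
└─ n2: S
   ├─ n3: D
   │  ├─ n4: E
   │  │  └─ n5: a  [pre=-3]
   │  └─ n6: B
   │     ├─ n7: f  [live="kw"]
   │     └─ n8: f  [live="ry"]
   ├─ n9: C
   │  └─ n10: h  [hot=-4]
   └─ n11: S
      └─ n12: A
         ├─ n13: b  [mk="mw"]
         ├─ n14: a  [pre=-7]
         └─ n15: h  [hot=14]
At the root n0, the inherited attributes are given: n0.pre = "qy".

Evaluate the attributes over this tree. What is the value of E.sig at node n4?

1. n0.pre = "qy"  [given at root]
2. n1.hot = 6  [terminal]
3. n2.pre = "qyn"  [S₀.pre ++ "n"]
4. n3.ok = 24  [len(S₀.pre) + 21]
5. n3.off = 10  [len(S₀.pre) + 7]
6. n4.sig = 26  [D.off + 16]
7. n4.val = "xn"  ["xn"]
8. n5.pre = -3  [terminal]
9. n4.ok = false  [a.pre == E.sig]
10. n6.acc = 4  [D.ok + D.off - 30]
11. n6.wid = false  [false]
12. n7.live = "kw"  [terminal]
13. n8.live = "ry"  [terminal]
14. n6.sig = "kwp"  [f₀.live ++ "p"]
15. n3.lab = "kn"  ["kn"]
16. n3.sig = true  [true]
17. n9.cnt = -5  [len(D.lab) - 7]
18. n10.hot = -4  [terminal]
19. n9.acc = false  [false]
20. n11.pre = "knqyn"  [D.lab ++ S₀.pre]
21. n12.ok = 19  [19]
22. n13.mk = "mw"  [terminal]
23. n14.pre = -7  [terminal]
24. n15.hot = 14  [terminal]
25. n12.live = "rp"  ["rp"]
26. n12.key = -1  [A.ok - 20]
27. n11.acc = 0  [A.key + 1]
28. n11.hot = 15  [15]
29. n2.acc = -8  [S₁.acc * -2 - 8]
30. n2.hot = 5  [S₁.acc + 5]
31. n0.acc = 5  [S₁.acc * 2 + 21]
32. n0.hot = 16  [S₁.hot + 11]

26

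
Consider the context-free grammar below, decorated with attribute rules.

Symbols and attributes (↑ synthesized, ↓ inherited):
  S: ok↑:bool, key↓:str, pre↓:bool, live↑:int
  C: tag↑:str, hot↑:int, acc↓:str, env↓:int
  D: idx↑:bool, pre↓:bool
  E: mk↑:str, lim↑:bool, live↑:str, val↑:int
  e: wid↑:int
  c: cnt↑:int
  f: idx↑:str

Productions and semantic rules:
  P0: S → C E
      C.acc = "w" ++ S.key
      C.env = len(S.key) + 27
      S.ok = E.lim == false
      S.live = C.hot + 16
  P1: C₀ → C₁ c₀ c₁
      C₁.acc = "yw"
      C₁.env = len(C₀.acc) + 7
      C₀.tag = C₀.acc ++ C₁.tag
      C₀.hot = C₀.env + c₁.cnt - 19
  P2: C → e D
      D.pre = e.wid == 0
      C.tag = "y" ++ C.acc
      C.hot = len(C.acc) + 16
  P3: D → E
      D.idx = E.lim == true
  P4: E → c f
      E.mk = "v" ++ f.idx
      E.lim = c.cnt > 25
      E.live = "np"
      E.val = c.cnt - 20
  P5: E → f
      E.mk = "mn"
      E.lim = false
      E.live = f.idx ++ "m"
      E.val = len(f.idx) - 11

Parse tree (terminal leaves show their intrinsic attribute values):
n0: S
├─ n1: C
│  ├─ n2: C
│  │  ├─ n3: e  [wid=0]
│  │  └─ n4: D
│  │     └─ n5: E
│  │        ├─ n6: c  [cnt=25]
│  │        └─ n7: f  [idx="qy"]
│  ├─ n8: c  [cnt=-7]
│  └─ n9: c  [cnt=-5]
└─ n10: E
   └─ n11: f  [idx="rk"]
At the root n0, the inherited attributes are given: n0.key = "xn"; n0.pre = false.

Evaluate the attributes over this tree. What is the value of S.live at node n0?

21

1. n0.key = "xn"  [given at root]
2. n0.pre = false  [given at root]
3. n1.acc = "wxn"  ["w" ++ S.key]
4. n1.env = 29  [len(S.key) + 27]
5. n2.acc = "yw"  ["yw"]
6. n2.env = 10  [len(C₀.acc) + 7]
7. n3.wid = 0  [terminal]
8. n4.pre = true  [e.wid == 0]
9. n6.cnt = 25  [terminal]
10. n7.idx = "qy"  [terminal]
11. n5.mk = "vqy"  ["v" ++ f.idx]
12. n5.lim = false  [c.cnt > 25]
13. n5.live = "np"  ["np"]
14. n5.val = 5  [c.cnt - 20]
15. n4.idx = false  [E.lim == true]
16. n2.tag = "yyw"  ["y" ++ C.acc]
17. n2.hot = 18  [len(C.acc) + 16]
18. n8.cnt = -7  [terminal]
19. n9.cnt = -5  [terminal]
20. n1.tag = "wxnyyw"  [C₀.acc ++ C₁.tag]
21. n1.hot = 5  [C₀.env + c₁.cnt - 19]
22. n11.idx = "rk"  [terminal]
23. n10.mk = "mn"  ["mn"]
24. n10.lim = false  [false]
25. n10.live = "rkm"  [f.idx ++ "m"]
26. n10.val = -9  [len(f.idx) - 11]
27. n0.ok = true  [E.lim == false]
28. n0.live = 21  [C.hot + 16]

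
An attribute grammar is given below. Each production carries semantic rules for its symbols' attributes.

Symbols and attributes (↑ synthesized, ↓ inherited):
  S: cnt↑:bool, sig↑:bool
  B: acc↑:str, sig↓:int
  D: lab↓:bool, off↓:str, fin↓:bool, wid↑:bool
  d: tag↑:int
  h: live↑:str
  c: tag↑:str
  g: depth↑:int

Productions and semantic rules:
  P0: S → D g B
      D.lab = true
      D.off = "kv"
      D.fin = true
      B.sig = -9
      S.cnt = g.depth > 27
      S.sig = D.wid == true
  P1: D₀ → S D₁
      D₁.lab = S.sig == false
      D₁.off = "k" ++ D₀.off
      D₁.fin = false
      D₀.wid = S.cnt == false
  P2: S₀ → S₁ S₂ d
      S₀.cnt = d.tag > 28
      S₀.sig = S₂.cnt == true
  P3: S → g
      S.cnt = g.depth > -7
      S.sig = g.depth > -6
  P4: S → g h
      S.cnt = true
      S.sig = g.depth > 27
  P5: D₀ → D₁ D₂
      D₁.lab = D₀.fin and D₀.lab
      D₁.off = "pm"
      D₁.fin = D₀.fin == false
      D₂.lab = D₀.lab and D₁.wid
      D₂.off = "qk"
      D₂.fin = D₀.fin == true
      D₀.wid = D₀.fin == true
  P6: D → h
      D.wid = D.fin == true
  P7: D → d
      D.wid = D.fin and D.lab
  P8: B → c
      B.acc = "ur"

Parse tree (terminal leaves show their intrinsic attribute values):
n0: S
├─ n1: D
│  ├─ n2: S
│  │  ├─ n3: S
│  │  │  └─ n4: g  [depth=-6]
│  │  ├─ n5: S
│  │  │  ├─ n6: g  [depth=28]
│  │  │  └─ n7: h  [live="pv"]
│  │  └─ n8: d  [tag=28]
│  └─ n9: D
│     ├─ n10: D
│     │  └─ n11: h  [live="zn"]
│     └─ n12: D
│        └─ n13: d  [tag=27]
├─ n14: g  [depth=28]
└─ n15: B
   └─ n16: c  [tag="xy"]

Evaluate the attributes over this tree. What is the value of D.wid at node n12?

1. n1.lab = true  [true]
2. n1.off = "kv"  ["kv"]
3. n1.fin = true  [true]
4. n4.depth = -6  [terminal]
5. n3.cnt = true  [g.depth > -7]
6. n3.sig = false  [g.depth > -6]
7. n6.depth = 28  [terminal]
8. n7.live = "pv"  [terminal]
9. n5.cnt = true  [true]
10. n5.sig = true  [g.depth > 27]
11. n8.tag = 28  [terminal]
12. n2.cnt = false  [d.tag > 28]
13. n2.sig = true  [S₂.cnt == true]
14. n9.lab = false  [S.sig == false]
15. n9.off = "kkv"  ["k" ++ D₀.off]
16. n9.fin = false  [false]
17. n10.lab = false  [D₀.fin and D₀.lab]
18. n10.off = "pm"  ["pm"]
19. n10.fin = true  [D₀.fin == false]
20. n11.live = "zn"  [terminal]
21. n10.wid = true  [D.fin == true]
22. n12.lab = false  [D₀.lab and D₁.wid]
23. n12.off = "qk"  ["qk"]
24. n12.fin = false  [D₀.fin == true]
25. n13.tag = 27  [terminal]
26. n12.wid = false  [D.fin and D.lab]
27. n9.wid = false  [D₀.fin == true]
28. n1.wid = true  [S.cnt == false]
29. n14.depth = 28  [terminal]
30. n15.sig = -9  [-9]
31. n16.tag = "xy"  [terminal]
32. n15.acc = "ur"  ["ur"]
33. n0.cnt = true  [g.depth > 27]
34. n0.sig = true  [D.wid == true]

false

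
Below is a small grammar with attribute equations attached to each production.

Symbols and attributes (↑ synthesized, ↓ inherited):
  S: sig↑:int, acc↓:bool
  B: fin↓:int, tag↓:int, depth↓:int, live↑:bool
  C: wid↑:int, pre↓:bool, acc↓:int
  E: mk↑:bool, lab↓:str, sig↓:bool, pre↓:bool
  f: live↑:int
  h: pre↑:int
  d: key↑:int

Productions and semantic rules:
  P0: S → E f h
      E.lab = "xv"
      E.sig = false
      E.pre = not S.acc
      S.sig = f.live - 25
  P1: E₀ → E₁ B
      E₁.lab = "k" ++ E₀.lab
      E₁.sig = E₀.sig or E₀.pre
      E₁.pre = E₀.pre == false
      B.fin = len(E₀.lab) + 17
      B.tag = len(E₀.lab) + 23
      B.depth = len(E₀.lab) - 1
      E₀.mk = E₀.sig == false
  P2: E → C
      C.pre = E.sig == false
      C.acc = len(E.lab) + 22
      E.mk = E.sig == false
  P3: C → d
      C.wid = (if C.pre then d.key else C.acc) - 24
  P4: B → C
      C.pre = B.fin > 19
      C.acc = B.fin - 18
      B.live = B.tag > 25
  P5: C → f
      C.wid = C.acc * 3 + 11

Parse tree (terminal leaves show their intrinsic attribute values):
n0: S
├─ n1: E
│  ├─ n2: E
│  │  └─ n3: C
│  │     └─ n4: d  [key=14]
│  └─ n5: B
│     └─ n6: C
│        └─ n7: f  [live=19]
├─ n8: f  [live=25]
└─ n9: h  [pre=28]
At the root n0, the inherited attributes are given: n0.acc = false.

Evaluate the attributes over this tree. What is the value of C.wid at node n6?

14

1. n0.acc = false  [given at root]
2. n1.lab = "xv"  ["xv"]
3. n1.sig = false  [false]
4. n1.pre = true  [not S.acc]
5. n2.lab = "kxv"  ["k" ++ E₀.lab]
6. n2.sig = true  [E₀.sig or E₀.pre]
7. n2.pre = false  [E₀.pre == false]
8. n3.pre = false  [E.sig == false]
9. n3.acc = 25  [len(E.lab) + 22]
10. n4.key = 14  [terminal]
11. n3.wid = 1  [(if C.pre then d.key else C.acc) - 24]
12. n2.mk = false  [E.sig == false]
13. n5.fin = 19  [len(E₀.lab) + 17]
14. n5.tag = 25  [len(E₀.lab) + 23]
15. n5.depth = 1  [len(E₀.lab) - 1]
16. n6.pre = false  [B.fin > 19]
17. n6.acc = 1  [B.fin - 18]
18. n7.live = 19  [terminal]
19. n6.wid = 14  [C.acc * 3 + 11]
20. n5.live = false  [B.tag > 25]
21. n1.mk = true  [E₀.sig == false]
22. n8.live = 25  [terminal]
23. n9.pre = 28  [terminal]
24. n0.sig = 0  [f.live - 25]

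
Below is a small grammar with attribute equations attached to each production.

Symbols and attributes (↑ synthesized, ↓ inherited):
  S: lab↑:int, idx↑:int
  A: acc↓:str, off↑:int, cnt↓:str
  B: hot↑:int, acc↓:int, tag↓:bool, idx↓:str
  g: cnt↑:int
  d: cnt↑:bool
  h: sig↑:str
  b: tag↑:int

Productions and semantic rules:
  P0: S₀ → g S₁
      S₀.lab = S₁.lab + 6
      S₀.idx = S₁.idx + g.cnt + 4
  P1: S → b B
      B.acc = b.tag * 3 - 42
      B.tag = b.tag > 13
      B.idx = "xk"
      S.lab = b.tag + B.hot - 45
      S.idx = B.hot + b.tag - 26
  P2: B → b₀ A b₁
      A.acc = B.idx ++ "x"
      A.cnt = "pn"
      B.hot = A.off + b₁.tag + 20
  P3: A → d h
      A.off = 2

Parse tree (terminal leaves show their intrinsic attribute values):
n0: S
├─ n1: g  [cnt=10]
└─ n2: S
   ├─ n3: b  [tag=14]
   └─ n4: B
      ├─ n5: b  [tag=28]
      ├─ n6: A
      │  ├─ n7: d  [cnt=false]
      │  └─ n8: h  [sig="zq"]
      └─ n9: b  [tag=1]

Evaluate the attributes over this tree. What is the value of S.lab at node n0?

-2

1. n1.cnt = 10  [terminal]
2. n3.tag = 14  [terminal]
3. n4.acc = 0  [b.tag * 3 - 42]
4. n4.tag = true  [b.tag > 13]
5. n4.idx = "xk"  ["xk"]
6. n5.tag = 28  [terminal]
7. n6.acc = "xkx"  [B.idx ++ "x"]
8. n6.cnt = "pn"  ["pn"]
9. n7.cnt = false  [terminal]
10. n8.sig = "zq"  [terminal]
11. n6.off = 2  [2]
12. n9.tag = 1  [terminal]
13. n4.hot = 23  [A.off + b₁.tag + 20]
14. n2.lab = -8  [b.tag + B.hot - 45]
15. n2.idx = 11  [B.hot + b.tag - 26]
16. n0.lab = -2  [S₁.lab + 6]
17. n0.idx = 25  [S₁.idx + g.cnt + 4]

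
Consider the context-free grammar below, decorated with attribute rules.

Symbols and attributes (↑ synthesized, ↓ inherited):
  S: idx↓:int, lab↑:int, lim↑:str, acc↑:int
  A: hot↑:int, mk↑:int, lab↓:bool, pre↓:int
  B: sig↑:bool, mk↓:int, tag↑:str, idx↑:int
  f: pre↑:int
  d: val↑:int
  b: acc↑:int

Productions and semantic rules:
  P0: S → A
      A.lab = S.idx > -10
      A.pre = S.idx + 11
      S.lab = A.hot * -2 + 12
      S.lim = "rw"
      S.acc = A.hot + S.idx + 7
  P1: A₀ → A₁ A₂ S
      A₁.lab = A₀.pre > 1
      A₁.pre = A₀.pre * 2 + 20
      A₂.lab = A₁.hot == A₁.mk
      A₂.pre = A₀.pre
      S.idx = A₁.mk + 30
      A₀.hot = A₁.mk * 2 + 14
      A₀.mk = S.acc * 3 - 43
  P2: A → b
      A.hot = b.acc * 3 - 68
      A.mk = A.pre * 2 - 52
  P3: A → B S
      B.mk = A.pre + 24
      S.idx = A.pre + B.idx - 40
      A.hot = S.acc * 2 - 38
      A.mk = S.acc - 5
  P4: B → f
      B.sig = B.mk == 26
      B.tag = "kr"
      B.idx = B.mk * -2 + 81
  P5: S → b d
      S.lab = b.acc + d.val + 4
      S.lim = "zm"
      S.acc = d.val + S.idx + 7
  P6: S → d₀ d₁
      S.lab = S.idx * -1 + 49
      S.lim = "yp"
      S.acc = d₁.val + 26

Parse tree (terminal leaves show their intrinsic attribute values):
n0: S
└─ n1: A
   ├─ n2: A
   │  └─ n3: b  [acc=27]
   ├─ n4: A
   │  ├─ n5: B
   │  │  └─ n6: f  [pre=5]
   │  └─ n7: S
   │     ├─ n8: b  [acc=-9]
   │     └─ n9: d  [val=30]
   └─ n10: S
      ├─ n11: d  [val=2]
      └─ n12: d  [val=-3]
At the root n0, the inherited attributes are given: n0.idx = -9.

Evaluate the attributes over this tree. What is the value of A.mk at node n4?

23

1. n0.idx = -9  [given at root]
2. n1.lab = true  [S.idx > -10]
3. n1.pre = 2  [S.idx + 11]
4. n2.lab = true  [A₀.pre > 1]
5. n2.pre = 24  [A₀.pre * 2 + 20]
6. n3.acc = 27  [terminal]
7. n2.hot = 13  [b.acc * 3 - 68]
8. n2.mk = -4  [A.pre * 2 - 52]
9. n4.lab = false  [A₁.hot == A₁.mk]
10. n4.pre = 2  [A₀.pre]
11. n5.mk = 26  [A.pre + 24]
12. n6.pre = 5  [terminal]
13. n5.sig = true  [B.mk == 26]
14. n5.tag = "kr"  ["kr"]
15. n5.idx = 29  [B.mk * -2 + 81]
16. n7.idx = -9  [A.pre + B.idx - 40]
17. n8.acc = -9  [terminal]
18. n9.val = 30  [terminal]
19. n7.lab = 25  [b.acc + d.val + 4]
20. n7.lim = "zm"  ["zm"]
21. n7.acc = 28  [d.val + S.idx + 7]
22. n4.hot = 18  [S.acc * 2 - 38]
23. n4.mk = 23  [S.acc - 5]
24. n10.idx = 26  [A₁.mk + 30]
25. n11.val = 2  [terminal]
26. n12.val = -3  [terminal]
27. n10.lab = 23  [S.idx * -1 + 49]
28. n10.lim = "yp"  ["yp"]
29. n10.acc = 23  [d₁.val + 26]
30. n1.hot = 6  [A₁.mk * 2 + 14]
31. n1.mk = 26  [S.acc * 3 - 43]
32. n0.lab = 0  [A.hot * -2 + 12]
33. n0.lim = "rw"  ["rw"]
34. n0.acc = 4  [A.hot + S.idx + 7]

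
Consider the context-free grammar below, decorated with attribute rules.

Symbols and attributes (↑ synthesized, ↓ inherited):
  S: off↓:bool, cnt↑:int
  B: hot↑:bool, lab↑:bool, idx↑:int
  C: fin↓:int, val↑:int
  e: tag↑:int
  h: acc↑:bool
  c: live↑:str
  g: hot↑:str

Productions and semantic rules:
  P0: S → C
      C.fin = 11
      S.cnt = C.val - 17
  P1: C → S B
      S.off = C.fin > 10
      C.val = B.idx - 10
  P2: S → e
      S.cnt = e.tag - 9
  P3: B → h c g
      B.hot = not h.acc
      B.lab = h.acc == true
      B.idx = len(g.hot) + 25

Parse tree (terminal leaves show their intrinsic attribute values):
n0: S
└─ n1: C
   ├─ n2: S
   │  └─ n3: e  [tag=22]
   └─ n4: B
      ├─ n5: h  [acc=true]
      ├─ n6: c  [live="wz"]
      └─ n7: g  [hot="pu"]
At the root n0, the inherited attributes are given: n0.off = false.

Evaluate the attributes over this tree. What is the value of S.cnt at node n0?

0

1. n0.off = false  [given at root]
2. n1.fin = 11  [11]
3. n2.off = true  [C.fin > 10]
4. n3.tag = 22  [terminal]
5. n2.cnt = 13  [e.tag - 9]
6. n5.acc = true  [terminal]
7. n6.live = "wz"  [terminal]
8. n7.hot = "pu"  [terminal]
9. n4.hot = false  [not h.acc]
10. n4.lab = true  [h.acc == true]
11. n4.idx = 27  [len(g.hot) + 25]
12. n1.val = 17  [B.idx - 10]
13. n0.cnt = 0  [C.val - 17]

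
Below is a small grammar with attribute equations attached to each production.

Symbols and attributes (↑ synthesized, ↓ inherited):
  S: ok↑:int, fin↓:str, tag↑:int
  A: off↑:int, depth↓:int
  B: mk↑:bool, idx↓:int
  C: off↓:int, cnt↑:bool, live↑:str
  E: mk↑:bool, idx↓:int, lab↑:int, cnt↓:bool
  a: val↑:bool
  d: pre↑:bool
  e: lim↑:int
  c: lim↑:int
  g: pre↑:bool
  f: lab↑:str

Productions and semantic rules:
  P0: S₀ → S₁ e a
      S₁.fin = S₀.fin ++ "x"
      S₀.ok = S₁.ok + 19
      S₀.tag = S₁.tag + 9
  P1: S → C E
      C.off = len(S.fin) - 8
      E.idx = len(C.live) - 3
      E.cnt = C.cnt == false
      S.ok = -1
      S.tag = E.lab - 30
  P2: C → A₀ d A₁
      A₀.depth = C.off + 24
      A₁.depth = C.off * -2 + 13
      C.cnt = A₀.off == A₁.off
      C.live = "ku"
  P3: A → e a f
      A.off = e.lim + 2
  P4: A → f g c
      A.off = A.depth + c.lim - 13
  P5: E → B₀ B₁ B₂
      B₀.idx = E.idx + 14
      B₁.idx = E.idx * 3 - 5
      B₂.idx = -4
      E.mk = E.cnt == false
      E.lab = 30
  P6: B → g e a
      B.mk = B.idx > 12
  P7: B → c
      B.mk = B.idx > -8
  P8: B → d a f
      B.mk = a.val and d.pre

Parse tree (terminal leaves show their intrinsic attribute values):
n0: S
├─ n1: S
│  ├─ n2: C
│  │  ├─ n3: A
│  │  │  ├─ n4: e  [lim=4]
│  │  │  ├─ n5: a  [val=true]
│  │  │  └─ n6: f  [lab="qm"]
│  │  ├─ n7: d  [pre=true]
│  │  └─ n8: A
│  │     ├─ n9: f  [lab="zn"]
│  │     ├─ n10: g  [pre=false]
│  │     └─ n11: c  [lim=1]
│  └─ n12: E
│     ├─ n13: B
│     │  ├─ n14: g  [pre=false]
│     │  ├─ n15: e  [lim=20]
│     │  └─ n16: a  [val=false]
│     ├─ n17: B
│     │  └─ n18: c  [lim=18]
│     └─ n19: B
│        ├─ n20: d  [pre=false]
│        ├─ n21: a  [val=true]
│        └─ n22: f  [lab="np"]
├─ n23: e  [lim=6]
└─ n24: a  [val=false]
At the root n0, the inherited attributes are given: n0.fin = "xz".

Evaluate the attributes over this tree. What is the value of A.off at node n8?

1. n0.fin = "xz"  [given at root]
2. n1.fin = "xzx"  [S₀.fin ++ "x"]
3. n2.off = -5  [len(S.fin) - 8]
4. n3.depth = 19  [C.off + 24]
5. n4.lim = 4  [terminal]
6. n5.val = true  [terminal]
7. n6.lab = "qm"  [terminal]
8. n3.off = 6  [e.lim + 2]
9. n7.pre = true  [terminal]
10. n8.depth = 23  [C.off * -2 + 13]
11. n9.lab = "zn"  [terminal]
12. n10.pre = false  [terminal]
13. n11.lim = 1  [terminal]
14. n8.off = 11  [A.depth + c.lim - 13]
15. n2.cnt = false  [A₀.off == A₁.off]
16. n2.live = "ku"  ["ku"]
17. n12.idx = -1  [len(C.live) - 3]
18. n12.cnt = true  [C.cnt == false]
19. n13.idx = 13  [E.idx + 14]
20. n14.pre = false  [terminal]
21. n15.lim = 20  [terminal]
22. n16.val = false  [terminal]
23. n13.mk = true  [B.idx > 12]
24. n17.idx = -8  [E.idx * 3 - 5]
25. n18.lim = 18  [terminal]
26. n17.mk = false  [B.idx > -8]
27. n19.idx = -4  [-4]
28. n20.pre = false  [terminal]
29. n21.val = true  [terminal]
30. n22.lab = "np"  [terminal]
31. n19.mk = false  [a.val and d.pre]
32. n12.mk = false  [E.cnt == false]
33. n12.lab = 30  [30]
34. n1.ok = -1  [-1]
35. n1.tag = 0  [E.lab - 30]
36. n23.lim = 6  [terminal]
37. n24.val = false  [terminal]
38. n0.ok = 18  [S₁.ok + 19]
39. n0.tag = 9  [S₁.tag + 9]

11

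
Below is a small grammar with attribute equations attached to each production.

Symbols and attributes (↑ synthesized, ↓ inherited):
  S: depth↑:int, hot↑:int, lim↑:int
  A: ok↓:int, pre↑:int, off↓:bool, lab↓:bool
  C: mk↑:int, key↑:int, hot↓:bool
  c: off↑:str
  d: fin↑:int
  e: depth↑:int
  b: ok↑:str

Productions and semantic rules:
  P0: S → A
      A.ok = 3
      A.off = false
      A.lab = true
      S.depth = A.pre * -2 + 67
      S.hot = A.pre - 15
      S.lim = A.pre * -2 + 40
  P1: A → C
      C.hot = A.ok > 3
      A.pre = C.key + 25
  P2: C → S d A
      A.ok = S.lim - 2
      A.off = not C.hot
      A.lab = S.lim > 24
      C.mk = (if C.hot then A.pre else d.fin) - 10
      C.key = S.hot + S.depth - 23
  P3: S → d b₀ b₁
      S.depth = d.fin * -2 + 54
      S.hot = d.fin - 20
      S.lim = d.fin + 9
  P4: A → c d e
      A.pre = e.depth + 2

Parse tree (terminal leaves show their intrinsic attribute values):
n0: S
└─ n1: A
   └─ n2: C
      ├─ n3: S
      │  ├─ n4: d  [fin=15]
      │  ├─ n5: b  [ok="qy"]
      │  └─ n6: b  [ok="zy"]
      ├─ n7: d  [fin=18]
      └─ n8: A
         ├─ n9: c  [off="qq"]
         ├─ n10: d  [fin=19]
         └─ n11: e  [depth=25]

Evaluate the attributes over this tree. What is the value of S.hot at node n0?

6

1. n1.ok = 3  [3]
2. n1.off = false  [false]
3. n1.lab = true  [true]
4. n2.hot = false  [A.ok > 3]
5. n4.fin = 15  [terminal]
6. n5.ok = "qy"  [terminal]
7. n6.ok = "zy"  [terminal]
8. n3.depth = 24  [d.fin * -2 + 54]
9. n3.hot = -5  [d.fin - 20]
10. n3.lim = 24  [d.fin + 9]
11. n7.fin = 18  [terminal]
12. n8.ok = 22  [S.lim - 2]
13. n8.off = true  [not C.hot]
14. n8.lab = false  [S.lim > 24]
15. n9.off = "qq"  [terminal]
16. n10.fin = 19  [terminal]
17. n11.depth = 25  [terminal]
18. n8.pre = 27  [e.depth + 2]
19. n2.mk = 8  [(if C.hot then A.pre else d.fin) - 10]
20. n2.key = -4  [S.hot + S.depth - 23]
21. n1.pre = 21  [C.key + 25]
22. n0.depth = 25  [A.pre * -2 + 67]
23. n0.hot = 6  [A.pre - 15]
24. n0.lim = -2  [A.pre * -2 + 40]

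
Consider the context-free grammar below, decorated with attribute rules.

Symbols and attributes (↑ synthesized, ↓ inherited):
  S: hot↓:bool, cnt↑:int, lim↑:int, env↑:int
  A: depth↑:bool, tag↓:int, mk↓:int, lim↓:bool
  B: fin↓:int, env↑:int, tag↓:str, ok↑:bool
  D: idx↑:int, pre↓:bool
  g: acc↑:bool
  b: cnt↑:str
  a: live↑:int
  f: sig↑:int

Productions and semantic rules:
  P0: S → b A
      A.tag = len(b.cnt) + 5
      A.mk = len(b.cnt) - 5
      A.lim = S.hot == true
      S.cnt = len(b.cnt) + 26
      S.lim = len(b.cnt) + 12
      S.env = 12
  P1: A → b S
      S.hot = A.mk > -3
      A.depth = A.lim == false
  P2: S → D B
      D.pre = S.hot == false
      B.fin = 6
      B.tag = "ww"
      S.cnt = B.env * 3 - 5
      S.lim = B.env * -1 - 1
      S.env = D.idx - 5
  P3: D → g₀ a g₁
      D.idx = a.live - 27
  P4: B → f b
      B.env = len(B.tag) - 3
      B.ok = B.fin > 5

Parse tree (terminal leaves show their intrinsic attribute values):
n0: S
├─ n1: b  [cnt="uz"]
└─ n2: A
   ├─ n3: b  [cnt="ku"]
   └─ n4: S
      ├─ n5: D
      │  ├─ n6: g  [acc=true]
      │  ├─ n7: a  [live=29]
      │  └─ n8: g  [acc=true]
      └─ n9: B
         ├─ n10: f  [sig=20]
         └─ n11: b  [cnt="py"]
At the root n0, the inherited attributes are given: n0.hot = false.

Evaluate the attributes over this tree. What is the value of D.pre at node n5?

1. n0.hot = false  [given at root]
2. n1.cnt = "uz"  [terminal]
3. n2.tag = 7  [len(b.cnt) + 5]
4. n2.mk = -3  [len(b.cnt) - 5]
5. n2.lim = false  [S.hot == true]
6. n3.cnt = "ku"  [terminal]
7. n4.hot = false  [A.mk > -3]
8. n5.pre = true  [S.hot == false]
9. n6.acc = true  [terminal]
10. n7.live = 29  [terminal]
11. n8.acc = true  [terminal]
12. n5.idx = 2  [a.live - 27]
13. n9.fin = 6  [6]
14. n9.tag = "ww"  ["ww"]
15. n10.sig = 20  [terminal]
16. n11.cnt = "py"  [terminal]
17. n9.env = -1  [len(B.tag) - 3]
18. n9.ok = true  [B.fin > 5]
19. n4.cnt = -8  [B.env * 3 - 5]
20. n4.lim = 0  [B.env * -1 - 1]
21. n4.env = -3  [D.idx - 5]
22. n2.depth = true  [A.lim == false]
23. n0.cnt = 28  [len(b.cnt) + 26]
24. n0.lim = 14  [len(b.cnt) + 12]
25. n0.env = 12  [12]

true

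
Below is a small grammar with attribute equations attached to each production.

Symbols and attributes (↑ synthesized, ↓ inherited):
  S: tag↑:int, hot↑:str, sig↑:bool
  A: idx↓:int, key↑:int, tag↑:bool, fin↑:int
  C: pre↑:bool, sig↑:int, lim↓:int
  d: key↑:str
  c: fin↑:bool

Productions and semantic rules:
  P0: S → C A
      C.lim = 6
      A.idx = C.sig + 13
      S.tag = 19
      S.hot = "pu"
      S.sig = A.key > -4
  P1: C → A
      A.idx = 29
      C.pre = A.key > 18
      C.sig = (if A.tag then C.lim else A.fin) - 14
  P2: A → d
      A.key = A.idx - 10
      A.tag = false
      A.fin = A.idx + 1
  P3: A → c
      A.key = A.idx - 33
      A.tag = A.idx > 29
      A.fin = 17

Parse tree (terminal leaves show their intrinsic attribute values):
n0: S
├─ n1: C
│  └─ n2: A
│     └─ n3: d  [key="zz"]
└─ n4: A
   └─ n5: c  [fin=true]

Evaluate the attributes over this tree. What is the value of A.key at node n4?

-4

1. n1.lim = 6  [6]
2. n2.idx = 29  [29]
3. n3.key = "zz"  [terminal]
4. n2.key = 19  [A.idx - 10]
5. n2.tag = false  [false]
6. n2.fin = 30  [A.idx + 1]
7. n1.pre = true  [A.key > 18]
8. n1.sig = 16  [(if A.tag then C.lim else A.fin) - 14]
9. n4.idx = 29  [C.sig + 13]
10. n5.fin = true  [terminal]
11. n4.key = -4  [A.idx - 33]
12. n4.tag = false  [A.idx > 29]
13. n4.fin = 17  [17]
14. n0.tag = 19  [19]
15. n0.hot = "pu"  ["pu"]
16. n0.sig = false  [A.key > -4]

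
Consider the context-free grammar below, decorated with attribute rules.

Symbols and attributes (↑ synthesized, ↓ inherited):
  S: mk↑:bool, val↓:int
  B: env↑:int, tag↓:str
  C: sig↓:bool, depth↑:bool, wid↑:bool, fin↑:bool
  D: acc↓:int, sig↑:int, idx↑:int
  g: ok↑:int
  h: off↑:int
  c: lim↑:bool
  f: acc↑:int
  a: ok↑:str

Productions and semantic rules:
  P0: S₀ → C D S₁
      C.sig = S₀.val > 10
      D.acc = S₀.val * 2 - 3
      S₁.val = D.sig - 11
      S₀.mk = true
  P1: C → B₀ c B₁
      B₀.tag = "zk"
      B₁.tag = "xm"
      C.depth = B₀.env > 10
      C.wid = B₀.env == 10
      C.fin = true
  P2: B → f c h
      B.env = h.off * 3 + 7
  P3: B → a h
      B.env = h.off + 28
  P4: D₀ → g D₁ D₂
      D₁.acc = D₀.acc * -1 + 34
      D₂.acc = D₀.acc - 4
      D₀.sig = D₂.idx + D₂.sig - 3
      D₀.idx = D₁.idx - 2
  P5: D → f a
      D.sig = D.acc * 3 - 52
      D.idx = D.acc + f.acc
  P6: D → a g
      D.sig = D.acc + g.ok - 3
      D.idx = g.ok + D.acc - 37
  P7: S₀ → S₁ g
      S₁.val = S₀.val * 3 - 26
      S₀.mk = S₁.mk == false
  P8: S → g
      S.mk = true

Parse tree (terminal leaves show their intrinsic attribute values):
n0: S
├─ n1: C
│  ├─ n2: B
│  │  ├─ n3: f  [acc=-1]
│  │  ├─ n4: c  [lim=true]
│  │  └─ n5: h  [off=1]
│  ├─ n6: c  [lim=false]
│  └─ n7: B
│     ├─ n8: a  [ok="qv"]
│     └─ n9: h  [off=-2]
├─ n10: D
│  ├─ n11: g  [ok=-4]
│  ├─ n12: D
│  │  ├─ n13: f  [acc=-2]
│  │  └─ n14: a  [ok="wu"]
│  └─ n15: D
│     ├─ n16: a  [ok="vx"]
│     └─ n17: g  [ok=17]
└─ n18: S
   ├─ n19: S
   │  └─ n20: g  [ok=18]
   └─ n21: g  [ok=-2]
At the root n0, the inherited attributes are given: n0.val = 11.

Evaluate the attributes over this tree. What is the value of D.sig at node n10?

1. n0.val = 11  [given at root]
2. n1.sig = true  [S₀.val > 10]
3. n2.tag = "zk"  ["zk"]
4. n3.acc = -1  [terminal]
5. n4.lim = true  [terminal]
6. n5.off = 1  [terminal]
7. n2.env = 10  [h.off * 3 + 7]
8. n6.lim = false  [terminal]
9. n7.tag = "xm"  ["xm"]
10. n8.ok = "qv"  [terminal]
11. n9.off = -2  [terminal]
12. n7.env = 26  [h.off + 28]
13. n1.depth = false  [B₀.env > 10]
14. n1.wid = true  [B₀.env == 10]
15. n1.fin = true  [true]
16. n10.acc = 19  [S₀.val * 2 - 3]
17. n11.ok = -4  [terminal]
18. n12.acc = 15  [D₀.acc * -1 + 34]
19. n13.acc = -2  [terminal]
20. n14.ok = "wu"  [terminal]
21. n12.sig = -7  [D.acc * 3 - 52]
22. n12.idx = 13  [D.acc + f.acc]
23. n15.acc = 15  [D₀.acc - 4]
24. n16.ok = "vx"  [terminal]
25. n17.ok = 17  [terminal]
26. n15.sig = 29  [D.acc + g.ok - 3]
27. n15.idx = -5  [g.ok + D.acc - 37]
28. n10.sig = 21  [D₂.idx + D₂.sig - 3]
29. n10.idx = 11  [D₁.idx - 2]
30. n18.val = 10  [D.sig - 11]
31. n19.val = 4  [S₀.val * 3 - 26]
32. n20.ok = 18  [terminal]
33. n19.mk = true  [true]
34. n21.ok = -2  [terminal]
35. n18.mk = false  [S₁.mk == false]
36. n0.mk = true  [true]

21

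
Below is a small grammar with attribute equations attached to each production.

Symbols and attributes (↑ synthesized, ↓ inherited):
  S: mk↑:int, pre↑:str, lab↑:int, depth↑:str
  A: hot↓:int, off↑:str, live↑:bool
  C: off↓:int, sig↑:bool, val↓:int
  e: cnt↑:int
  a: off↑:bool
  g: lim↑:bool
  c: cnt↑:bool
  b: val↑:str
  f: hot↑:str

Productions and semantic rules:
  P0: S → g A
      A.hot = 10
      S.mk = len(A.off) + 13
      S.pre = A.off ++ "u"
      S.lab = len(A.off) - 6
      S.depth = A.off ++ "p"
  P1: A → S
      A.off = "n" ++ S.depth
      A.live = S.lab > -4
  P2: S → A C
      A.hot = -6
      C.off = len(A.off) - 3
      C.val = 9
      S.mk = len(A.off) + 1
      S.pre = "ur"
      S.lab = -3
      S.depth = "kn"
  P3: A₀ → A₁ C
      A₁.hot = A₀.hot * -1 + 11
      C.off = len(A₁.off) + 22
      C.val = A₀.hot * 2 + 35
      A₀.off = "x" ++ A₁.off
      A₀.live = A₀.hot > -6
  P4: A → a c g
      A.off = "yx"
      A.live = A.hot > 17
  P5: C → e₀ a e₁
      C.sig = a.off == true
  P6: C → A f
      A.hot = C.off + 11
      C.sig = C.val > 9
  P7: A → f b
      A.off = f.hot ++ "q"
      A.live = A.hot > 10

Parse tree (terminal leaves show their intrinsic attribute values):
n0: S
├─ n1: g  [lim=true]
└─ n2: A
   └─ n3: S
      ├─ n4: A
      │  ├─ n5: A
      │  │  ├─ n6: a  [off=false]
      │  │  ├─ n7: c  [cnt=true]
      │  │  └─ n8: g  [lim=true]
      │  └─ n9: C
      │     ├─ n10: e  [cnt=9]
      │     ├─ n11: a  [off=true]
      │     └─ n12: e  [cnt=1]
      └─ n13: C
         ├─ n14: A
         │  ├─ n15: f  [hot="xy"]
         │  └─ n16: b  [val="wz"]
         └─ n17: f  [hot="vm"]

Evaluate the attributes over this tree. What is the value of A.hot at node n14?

1. n1.lim = true  [terminal]
2. n2.hot = 10  [10]
3. n4.hot = -6  [-6]
4. n5.hot = 17  [A₀.hot * -1 + 11]
5. n6.off = false  [terminal]
6. n7.cnt = true  [terminal]
7. n8.lim = true  [terminal]
8. n5.off = "yx"  ["yx"]
9. n5.live = false  [A.hot > 17]
10. n9.off = 24  [len(A₁.off) + 22]
11. n9.val = 23  [A₀.hot * 2 + 35]
12. n10.cnt = 9  [terminal]
13. n11.off = true  [terminal]
14. n12.cnt = 1  [terminal]
15. n9.sig = true  [a.off == true]
16. n4.off = "xyx"  ["x" ++ A₁.off]
17. n4.live = false  [A₀.hot > -6]
18. n13.off = 0  [len(A.off) - 3]
19. n13.val = 9  [9]
20. n14.hot = 11  [C.off + 11]
21. n15.hot = "xy"  [terminal]
22. n16.val = "wz"  [terminal]
23. n14.off = "xyq"  [f.hot ++ "q"]
24. n14.live = true  [A.hot > 10]
25. n17.hot = "vm"  [terminal]
26. n13.sig = false  [C.val > 9]
27. n3.mk = 4  [len(A.off) + 1]
28. n3.pre = "ur"  ["ur"]
29. n3.lab = -3  [-3]
30. n3.depth = "kn"  ["kn"]
31. n2.off = "nkn"  ["n" ++ S.depth]
32. n2.live = true  [S.lab > -4]
33. n0.mk = 16  [len(A.off) + 13]
34. n0.pre = "nknu"  [A.off ++ "u"]
35. n0.lab = -3  [len(A.off) - 6]
36. n0.depth = "nknp"  [A.off ++ "p"]

11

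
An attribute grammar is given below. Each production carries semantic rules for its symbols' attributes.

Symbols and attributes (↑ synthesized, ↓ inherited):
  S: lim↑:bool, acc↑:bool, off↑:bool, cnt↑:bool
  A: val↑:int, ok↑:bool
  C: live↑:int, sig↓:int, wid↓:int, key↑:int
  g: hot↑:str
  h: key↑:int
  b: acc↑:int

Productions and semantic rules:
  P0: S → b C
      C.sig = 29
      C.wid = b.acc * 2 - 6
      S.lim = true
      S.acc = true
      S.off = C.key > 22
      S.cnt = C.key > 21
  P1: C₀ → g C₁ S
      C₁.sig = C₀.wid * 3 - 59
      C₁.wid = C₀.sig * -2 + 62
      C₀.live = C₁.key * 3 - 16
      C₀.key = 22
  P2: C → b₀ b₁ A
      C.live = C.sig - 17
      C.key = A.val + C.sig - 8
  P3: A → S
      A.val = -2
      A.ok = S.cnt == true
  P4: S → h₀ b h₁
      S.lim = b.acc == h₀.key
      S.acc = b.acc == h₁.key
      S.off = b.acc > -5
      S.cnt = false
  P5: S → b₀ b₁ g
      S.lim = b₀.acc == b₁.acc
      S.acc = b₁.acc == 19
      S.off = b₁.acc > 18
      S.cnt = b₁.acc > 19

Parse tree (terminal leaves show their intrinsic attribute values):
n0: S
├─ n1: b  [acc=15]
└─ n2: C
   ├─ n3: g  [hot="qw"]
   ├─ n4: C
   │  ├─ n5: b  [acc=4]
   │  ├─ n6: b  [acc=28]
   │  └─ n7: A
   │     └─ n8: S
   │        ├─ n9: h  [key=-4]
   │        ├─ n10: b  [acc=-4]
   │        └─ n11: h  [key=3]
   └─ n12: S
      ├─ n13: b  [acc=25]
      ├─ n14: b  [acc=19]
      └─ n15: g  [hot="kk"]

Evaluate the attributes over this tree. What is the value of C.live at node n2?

-7

1. n1.acc = 15  [terminal]
2. n2.sig = 29  [29]
3. n2.wid = 24  [b.acc * 2 - 6]
4. n3.hot = "qw"  [terminal]
5. n4.sig = 13  [C₀.wid * 3 - 59]
6. n4.wid = 4  [C₀.sig * -2 + 62]
7. n5.acc = 4  [terminal]
8. n6.acc = 28  [terminal]
9. n9.key = -4  [terminal]
10. n10.acc = -4  [terminal]
11. n11.key = 3  [terminal]
12. n8.lim = true  [b.acc == h₀.key]
13. n8.acc = false  [b.acc == h₁.key]
14. n8.off = true  [b.acc > -5]
15. n8.cnt = false  [false]
16. n7.val = -2  [-2]
17. n7.ok = false  [S.cnt == true]
18. n4.live = -4  [C.sig - 17]
19. n4.key = 3  [A.val + C.sig - 8]
20. n13.acc = 25  [terminal]
21. n14.acc = 19  [terminal]
22. n15.hot = "kk"  [terminal]
23. n12.lim = false  [b₀.acc == b₁.acc]
24. n12.acc = true  [b₁.acc == 19]
25. n12.off = true  [b₁.acc > 18]
26. n12.cnt = false  [b₁.acc > 19]
27. n2.live = -7  [C₁.key * 3 - 16]
28. n2.key = 22  [22]
29. n0.lim = true  [true]
30. n0.acc = true  [true]
31. n0.off = false  [C.key > 22]
32. n0.cnt = true  [C.key > 21]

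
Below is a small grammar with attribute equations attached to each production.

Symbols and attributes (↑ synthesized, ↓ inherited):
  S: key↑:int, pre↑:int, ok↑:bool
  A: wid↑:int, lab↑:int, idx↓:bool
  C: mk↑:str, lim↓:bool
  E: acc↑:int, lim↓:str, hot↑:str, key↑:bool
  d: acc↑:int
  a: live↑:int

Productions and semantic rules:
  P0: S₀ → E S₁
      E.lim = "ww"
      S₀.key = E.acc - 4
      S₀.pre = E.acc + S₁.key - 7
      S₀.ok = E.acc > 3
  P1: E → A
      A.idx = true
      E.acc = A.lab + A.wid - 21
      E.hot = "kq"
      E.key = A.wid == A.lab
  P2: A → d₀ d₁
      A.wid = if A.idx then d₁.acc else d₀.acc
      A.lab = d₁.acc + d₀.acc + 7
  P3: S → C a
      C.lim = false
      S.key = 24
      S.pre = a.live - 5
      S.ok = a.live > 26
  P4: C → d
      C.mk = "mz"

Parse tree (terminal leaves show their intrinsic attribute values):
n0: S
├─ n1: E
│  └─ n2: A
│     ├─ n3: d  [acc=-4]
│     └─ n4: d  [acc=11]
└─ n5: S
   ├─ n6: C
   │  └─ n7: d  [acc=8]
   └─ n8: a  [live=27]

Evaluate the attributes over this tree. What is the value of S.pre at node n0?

21

1. n1.lim = "ww"  ["ww"]
2. n2.idx = true  [true]
3. n3.acc = -4  [terminal]
4. n4.acc = 11  [terminal]
5. n2.wid = 11  [if A.idx then d₁.acc else d₀.acc]
6. n2.lab = 14  [d₁.acc + d₀.acc + 7]
7. n1.acc = 4  [A.lab + A.wid - 21]
8. n1.hot = "kq"  ["kq"]
9. n1.key = false  [A.wid == A.lab]
10. n6.lim = false  [false]
11. n7.acc = 8  [terminal]
12. n6.mk = "mz"  ["mz"]
13. n8.live = 27  [terminal]
14. n5.key = 24  [24]
15. n5.pre = 22  [a.live - 5]
16. n5.ok = true  [a.live > 26]
17. n0.key = 0  [E.acc - 4]
18. n0.pre = 21  [E.acc + S₁.key - 7]
19. n0.ok = true  [E.acc > 3]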